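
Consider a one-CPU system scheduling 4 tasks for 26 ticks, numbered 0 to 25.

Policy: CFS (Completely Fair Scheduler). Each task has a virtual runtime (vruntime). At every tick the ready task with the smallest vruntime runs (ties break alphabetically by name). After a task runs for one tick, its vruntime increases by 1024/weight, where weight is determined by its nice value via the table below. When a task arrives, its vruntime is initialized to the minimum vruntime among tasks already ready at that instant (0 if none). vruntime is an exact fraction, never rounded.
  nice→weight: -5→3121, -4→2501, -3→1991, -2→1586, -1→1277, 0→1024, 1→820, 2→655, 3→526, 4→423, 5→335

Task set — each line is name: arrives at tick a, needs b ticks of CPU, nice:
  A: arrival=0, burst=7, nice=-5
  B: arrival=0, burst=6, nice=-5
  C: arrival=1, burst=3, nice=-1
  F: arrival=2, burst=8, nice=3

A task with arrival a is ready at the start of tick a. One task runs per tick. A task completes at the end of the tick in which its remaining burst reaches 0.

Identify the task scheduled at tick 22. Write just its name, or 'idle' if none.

t=0: vr[A=0 B=0] → run A
t=1: vr[A=1024/3121 B=0 C=0] → run B
t=2: vr[A=1024/3121 B=1024/3121 C=0 F=0] → run C
t=3: vr[A=1024/3121 B=1024/3121 C=1024/1277 F=0] → run F
t=4: vr[A=1024/3121 B=1024/3121 C=1024/1277 F=512/263] → run A
t=5: vr[A=2048/3121 B=1024/3121 C=1024/1277 F=512/263] → run B
t=6: vr[A=2048/3121 B=2048/3121 C=1024/1277 F=512/263] → run A
t=7: vr[A=3072/3121 B=2048/3121 C=1024/1277 F=512/263] → run B
t=8: vr[A=3072/3121 B=3072/3121 C=1024/1277 F=512/263] → run C
t=9: vr[A=3072/3121 B=3072/3121 C=2048/1277 F=512/263] → run A
t=10: vr[A=4096/3121 B=3072/3121 C=2048/1277 F=512/263] → run B
t=11: vr[A=4096/3121 B=4096/3121 C=2048/1277 F=512/263] → run A
t=12: vr[A=5120/3121 B=4096/3121 C=2048/1277 F=512/263] → run B
t=13: vr[A=5120/3121 B=5120/3121 C=2048/1277 F=512/263] → run C
t=14: vr[A=5120/3121 B=5120/3121 F=512/263] → run A
t=15: vr[A=6144/3121 B=5120/3121 F=512/263] → run B
t=16: vr[A=6144/3121 F=512/263] → run F
t=17: vr[A=6144/3121 F=1024/263] → run A
t=18: vr[F=1024/263] → run F
t=19: vr[F=1536/263] → run F
t=20: vr[F=2048/263] → run F
t=21: vr[F=2560/263] → run F
t=22: vr[F=3072/263] → run F
t=23: vr[F=3584/263] → run F
t=24: (idle)
t=25: (idle)

running at tick 22 = F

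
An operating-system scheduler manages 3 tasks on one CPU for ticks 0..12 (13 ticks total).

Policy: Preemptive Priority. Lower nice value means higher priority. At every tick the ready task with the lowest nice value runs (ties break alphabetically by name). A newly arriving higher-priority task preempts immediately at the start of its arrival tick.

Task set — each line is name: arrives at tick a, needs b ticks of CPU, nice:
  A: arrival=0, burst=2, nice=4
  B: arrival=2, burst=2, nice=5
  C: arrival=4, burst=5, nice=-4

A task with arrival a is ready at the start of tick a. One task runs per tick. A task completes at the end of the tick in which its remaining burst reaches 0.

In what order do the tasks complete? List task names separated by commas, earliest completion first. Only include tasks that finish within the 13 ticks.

completion order = A, B, C

t=0: ready={A} → run A
t=1: ready={A} → run A
t=2: ready={B} → run B
t=3: ready={B} → run B
t=4: ready={C} → run C
t=5: ready={C} → run C
t=6: ready={C} → run C
t=7: ready={C} → run C
t=8: ready={C} → run C
t=9: (idle)
t=10: (idle)
t=11: (idle)
t=12: (idle)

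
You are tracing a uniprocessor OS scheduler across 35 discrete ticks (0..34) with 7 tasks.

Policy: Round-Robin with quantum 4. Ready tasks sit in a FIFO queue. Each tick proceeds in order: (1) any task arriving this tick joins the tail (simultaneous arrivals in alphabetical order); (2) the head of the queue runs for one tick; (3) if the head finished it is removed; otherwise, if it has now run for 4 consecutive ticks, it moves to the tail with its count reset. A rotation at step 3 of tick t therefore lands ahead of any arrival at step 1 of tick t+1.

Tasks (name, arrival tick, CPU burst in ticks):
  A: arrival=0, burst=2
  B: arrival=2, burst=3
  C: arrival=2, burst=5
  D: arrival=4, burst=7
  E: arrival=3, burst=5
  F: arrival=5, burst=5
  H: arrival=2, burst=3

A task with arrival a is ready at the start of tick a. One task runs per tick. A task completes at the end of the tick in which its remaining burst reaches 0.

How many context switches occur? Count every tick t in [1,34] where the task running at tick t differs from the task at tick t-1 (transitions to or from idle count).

context switches = 11

t=0: queue=[A] q_used=0 → run A
t=1: queue=[A] q_used=1 → run A
t=2: queue=[B,C,H] q_used=0 → run B
t=3: queue=[B,C,H,E] q_used=1 → run B
t=4: queue=[B,C,H,E,D] q_used=2 → run B
t=5: queue=[C,H,E,D,F] q_used=0 → run C
t=6: queue=[C,H,E,D,F] q_used=1 → run C
t=7: queue=[C,H,E,D,F] q_used=2 → run C
t=8: queue=[C,H,E,D,F] q_used=3 → run C
t=9: queue=[H,E,D,F,C] q_used=0 → run H
t=10: queue=[H,E,D,F,C] q_used=1 → run H
t=11: queue=[H,E,D,F,C] q_used=2 → run H
t=12: queue=[E,D,F,C] q_used=0 → run E
t=13: queue=[E,D,F,C] q_used=1 → run E
t=14: queue=[E,D,F,C] q_used=2 → run E
t=15: queue=[E,D,F,C] q_used=3 → run E
t=16: queue=[D,F,C,E] q_used=0 → run D
t=17: queue=[D,F,C,E] q_used=1 → run D
t=18: queue=[D,F,C,E] q_used=2 → run D
t=19: queue=[D,F,C,E] q_used=3 → run D
t=20: queue=[F,C,E,D] q_used=0 → run F
t=21: queue=[F,C,E,D] q_used=1 → run F
t=22: queue=[F,C,E,D] q_used=2 → run F
t=23: queue=[F,C,E,D] q_used=3 → run F
t=24: queue=[C,E,D,F] q_used=0 → run C
t=25: queue=[E,D,F] q_used=0 → run E
t=26: queue=[D,F] q_used=0 → run D
t=27: queue=[D,F] q_used=1 → run D
t=28: queue=[D,F] q_used=2 → run D
t=29: queue=[F] q_used=0 → run F
t=30: (idle)
t=31: (idle)
t=32: (idle)
t=33: (idle)
t=34: (idle)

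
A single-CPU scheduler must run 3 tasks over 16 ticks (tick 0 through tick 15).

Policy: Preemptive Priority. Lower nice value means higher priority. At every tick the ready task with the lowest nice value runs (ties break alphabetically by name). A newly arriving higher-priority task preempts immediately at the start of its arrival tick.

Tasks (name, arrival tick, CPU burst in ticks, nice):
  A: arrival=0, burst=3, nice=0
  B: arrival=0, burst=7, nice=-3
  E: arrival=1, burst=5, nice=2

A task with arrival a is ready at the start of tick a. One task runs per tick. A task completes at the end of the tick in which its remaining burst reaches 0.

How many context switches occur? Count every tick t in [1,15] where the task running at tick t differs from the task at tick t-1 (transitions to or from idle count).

context switches = 3

t=0: ready={A,B} → run B
t=1: ready={A,B,E} → run B
t=2: ready={A,B,E} → run B
t=3: ready={A,B,E} → run B
t=4: ready={A,B,E} → run B
t=5: ready={A,B,E} → run B
t=6: ready={A,B,E} → run B
t=7: ready={A,E} → run A
t=8: ready={A,E} → run A
t=9: ready={A,E} → run A
t=10: ready={E} → run E
t=11: ready={E} → run E
t=12: ready={E} → run E
t=13: ready={E} → run E
t=14: ready={E} → run E
t=15: (idle)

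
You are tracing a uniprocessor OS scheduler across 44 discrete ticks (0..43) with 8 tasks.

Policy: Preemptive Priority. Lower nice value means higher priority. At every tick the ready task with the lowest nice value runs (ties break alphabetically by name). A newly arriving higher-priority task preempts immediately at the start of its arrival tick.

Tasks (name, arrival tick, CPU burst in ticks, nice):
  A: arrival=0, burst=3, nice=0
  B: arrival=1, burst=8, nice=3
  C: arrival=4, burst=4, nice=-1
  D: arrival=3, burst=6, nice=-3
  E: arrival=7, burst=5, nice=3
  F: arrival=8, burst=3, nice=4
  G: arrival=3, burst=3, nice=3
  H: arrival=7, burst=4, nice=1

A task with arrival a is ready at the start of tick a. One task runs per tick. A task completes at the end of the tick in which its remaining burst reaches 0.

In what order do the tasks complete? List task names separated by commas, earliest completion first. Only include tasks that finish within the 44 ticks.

completion order = A, D, C, H, B, E, G, F

t=0: ready={A} → run A
t=1: ready={A,B} → run A
t=2: ready={A,B} → run A
t=3: ready={B,D,G} → run D
t=4: ready={B,C,D,G} → run D
t=5: ready={B,C,D,G} → run D
t=6: ready={B,C,D,G} → run D
t=7: ready={B,C,D,E,G,H} → run D
t=8: ready={B,C,D,E,F,G,H} → run D
t=9: ready={B,C,E,F,G,H} → run C
t=10: ready={B,C,E,F,G,H} → run C
t=11: ready={B,C,E,F,G,H} → run C
t=12: ready={B,C,E,F,G,H} → run C
t=13: ready={B,E,F,G,H} → run H
t=14: ready={B,E,F,G,H} → run H
t=15: ready={B,E,F,G,H} → run H
t=16: ready={B,E,F,G,H} → run H
t=17: ready={B,E,F,G} → run B
t=18: ready={B,E,F,G} → run B
t=19: ready={B,E,F,G} → run B
t=20: ready={B,E,F,G} → run B
t=21: ready={B,E,F,G} → run B
t=22: ready={B,E,F,G} → run B
t=23: ready={B,E,F,G} → run B
t=24: ready={B,E,F,G} → run B
t=25: ready={E,F,G} → run E
t=26: ready={E,F,G} → run E
t=27: ready={E,F,G} → run E
t=28: ready={E,F,G} → run E
t=29: ready={E,F,G} → run E
t=30: ready={F,G} → run G
t=31: ready={F,G} → run G
t=32: ready={F,G} → run G
t=33: ready={F} → run F
t=34: ready={F} → run F
t=35: ready={F} → run F
t=36: (idle)
t=37: (idle)
t=38: (idle)
t=39: (idle)
t=40: (idle)
t=41: (idle)
t=42: (idle)
t=43: (idle)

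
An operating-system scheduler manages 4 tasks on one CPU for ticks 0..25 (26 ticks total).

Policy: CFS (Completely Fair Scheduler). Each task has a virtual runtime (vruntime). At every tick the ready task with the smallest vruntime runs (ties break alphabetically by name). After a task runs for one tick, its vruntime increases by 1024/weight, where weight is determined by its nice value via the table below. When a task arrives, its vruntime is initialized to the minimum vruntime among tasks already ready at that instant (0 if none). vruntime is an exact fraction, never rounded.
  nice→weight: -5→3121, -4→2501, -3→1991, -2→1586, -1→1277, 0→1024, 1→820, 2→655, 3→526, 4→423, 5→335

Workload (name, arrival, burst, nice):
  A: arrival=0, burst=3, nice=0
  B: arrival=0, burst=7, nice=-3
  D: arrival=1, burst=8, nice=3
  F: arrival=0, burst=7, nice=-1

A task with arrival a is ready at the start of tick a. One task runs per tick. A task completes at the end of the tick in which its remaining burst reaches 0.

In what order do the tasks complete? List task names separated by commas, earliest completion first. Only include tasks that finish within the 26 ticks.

completion order = A, B, F, D

t=0: vr[A=0 B=0 F=0] → run A
t=1: vr[A=1 B=0 D=0 F=0] → run B
t=2: vr[A=1 B=1024/1991 D=0 F=0] → run D
t=3: vr[A=1 B=1024/1991 D=512/263 F=0] → run F
t=4: vr[A=1 B=1024/1991 D=512/263 F=1024/1277] → run B
t=5: vr[A=1 B=2048/1991 D=512/263 F=1024/1277] → run F
t=6: vr[A=1 B=2048/1991 D=512/263 F=2048/1277] → run A
t=7: vr[A=2 B=2048/1991 D=512/263 F=2048/1277] → run B
t=8: vr[A=2 B=3072/1991 D=512/263 F=2048/1277] → run B
t=9: vr[A=2 B=4096/1991 D=512/263 F=2048/1277] → run F
t=10: vr[A=2 B=4096/1991 D=512/263 F=3072/1277] → run D
t=11: vr[A=2 B=4096/1991 D=1024/263 F=3072/1277] → run A
t=12: vr[B=4096/1991 D=1024/263 F=3072/1277] → run B
t=13: vr[B=5120/1991 D=1024/263 F=3072/1277] → run F
t=14: vr[B=5120/1991 D=1024/263 F=4096/1277] → run B
t=15: vr[B=6144/1991 D=1024/263 F=4096/1277] → run B
t=16: vr[D=1024/263 F=4096/1277] → run F
t=17: vr[D=1024/263 F=5120/1277] → run D
t=18: vr[D=1536/263 F=5120/1277] → run F
t=19: vr[D=1536/263 F=6144/1277] → run F
t=20: vr[D=1536/263] → run D
t=21: vr[D=2048/263] → run D
t=22: vr[D=2560/263] → run D
t=23: vr[D=3072/263] → run D
t=24: vr[D=3584/263] → run D
t=25: (idle)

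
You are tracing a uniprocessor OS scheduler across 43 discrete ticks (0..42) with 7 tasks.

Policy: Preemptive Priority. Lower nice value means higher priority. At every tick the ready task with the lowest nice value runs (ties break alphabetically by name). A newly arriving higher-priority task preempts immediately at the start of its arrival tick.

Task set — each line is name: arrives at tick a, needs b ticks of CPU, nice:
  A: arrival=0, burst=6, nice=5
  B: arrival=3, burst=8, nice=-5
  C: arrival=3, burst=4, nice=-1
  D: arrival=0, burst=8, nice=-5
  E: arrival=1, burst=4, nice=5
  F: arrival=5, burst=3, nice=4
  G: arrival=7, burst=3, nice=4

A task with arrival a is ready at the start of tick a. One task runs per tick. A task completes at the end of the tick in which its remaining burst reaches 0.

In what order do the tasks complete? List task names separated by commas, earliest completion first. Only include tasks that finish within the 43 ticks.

completion order = B, D, C, F, G, A, E

t=0: ready={A,D} → run D
t=1: ready={A,D,E} → run D
t=2: ready={A,D,E} → run D
t=3: ready={A,B,C,D,E} → run B
t=4: ready={A,B,C,D,E} → run B
t=5: ready={A,B,C,D,E,F} → run B
t=6: ready={A,B,C,D,E,F} → run B
t=7: ready={A,B,C,D,E,F,G} → run B
t=8: ready={A,B,C,D,E,F,G} → run B
t=9: ready={A,B,C,D,E,F,G} → run B
t=10: ready={A,B,C,D,E,F,G} → run B
t=11: ready={A,C,D,E,F,G} → run D
t=12: ready={A,C,D,E,F,G} → run D
t=13: ready={A,C,D,E,F,G} → run D
t=14: ready={A,C,D,E,F,G} → run D
t=15: ready={A,C,D,E,F,G} → run D
t=16: ready={A,C,E,F,G} → run C
t=17: ready={A,C,E,F,G} → run C
t=18: ready={A,C,E,F,G} → run C
t=19: ready={A,C,E,F,G} → run C
t=20: ready={A,E,F,G} → run F
t=21: ready={A,E,F,G} → run F
t=22: ready={A,E,F,G} → run F
t=23: ready={A,E,G} → run G
t=24: ready={A,E,G} → run G
t=25: ready={A,E,G} → run G
t=26: ready={A,E} → run A
t=27: ready={A,E} → run A
t=28: ready={A,E} → run A
t=29: ready={A,E} → run A
t=30: ready={A,E} → run A
t=31: ready={A,E} → run A
t=32: ready={E} → run E
t=33: ready={E} → run E
t=34: ready={E} → run E
t=35: ready={E} → run E
t=36: (idle)
t=37: (idle)
t=38: (idle)
t=39: (idle)
t=40: (idle)
t=41: (idle)
t=42: (idle)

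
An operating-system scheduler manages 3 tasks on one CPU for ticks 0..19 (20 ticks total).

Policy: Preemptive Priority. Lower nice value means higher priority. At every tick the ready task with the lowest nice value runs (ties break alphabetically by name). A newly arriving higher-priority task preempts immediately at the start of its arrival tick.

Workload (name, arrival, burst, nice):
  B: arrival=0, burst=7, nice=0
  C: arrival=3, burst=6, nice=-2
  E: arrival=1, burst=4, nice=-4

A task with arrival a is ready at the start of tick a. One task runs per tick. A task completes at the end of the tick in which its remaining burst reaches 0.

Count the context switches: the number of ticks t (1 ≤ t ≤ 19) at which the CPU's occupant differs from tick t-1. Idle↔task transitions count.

t=0: ready={B} → run B
t=1: ready={B,E} → run E
t=2: ready={B,E} → run E
t=3: ready={B,C,E} → run E
t=4: ready={B,C,E} → run E
t=5: ready={B,C} → run C
t=6: ready={B,C} → run C
t=7: ready={B,C} → run C
t=8: ready={B,C} → run C
t=9: ready={B,C} → run C
t=10: ready={B,C} → run C
t=11: ready={B} → run B
t=12: ready={B} → run B
t=13: ready={B} → run B
t=14: ready={B} → run B
t=15: ready={B} → run B
t=16: ready={B} → run B
t=17: (idle)
t=18: (idle)
t=19: (idle)

context switches = 4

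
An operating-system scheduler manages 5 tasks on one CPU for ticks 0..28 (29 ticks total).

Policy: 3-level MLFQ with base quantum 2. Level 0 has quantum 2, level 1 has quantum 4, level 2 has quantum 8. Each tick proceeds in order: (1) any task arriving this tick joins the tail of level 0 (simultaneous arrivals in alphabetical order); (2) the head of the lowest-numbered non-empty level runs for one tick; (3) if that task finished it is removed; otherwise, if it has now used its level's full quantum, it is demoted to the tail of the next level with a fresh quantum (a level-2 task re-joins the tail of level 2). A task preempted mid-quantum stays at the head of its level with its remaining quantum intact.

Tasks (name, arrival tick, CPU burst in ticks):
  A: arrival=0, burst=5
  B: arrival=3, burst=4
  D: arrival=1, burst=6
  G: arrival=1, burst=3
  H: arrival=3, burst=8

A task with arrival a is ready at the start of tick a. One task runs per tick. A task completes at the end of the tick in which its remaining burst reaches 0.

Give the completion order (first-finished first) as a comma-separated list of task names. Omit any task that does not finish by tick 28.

t=0: L0/L1/L2 = A/-/- → run A
t=1: L0/L1/L2 = ADG/-/- → run A
t=2: L0/L1/L2 = DG/A/- → run D
t=3: L0/L1/L2 = DGBH/A/- → run D
t=4: L0/L1/L2 = GBH/AD/- → run G
t=5: L0/L1/L2 = GBH/AD/- → run G
t=6: L0/L1/L2 = BH/ADG/- → run B
t=7: L0/L1/L2 = BH/ADG/- → run B
t=8: L0/L1/L2 = H/ADGB/- → run H
t=9: L0/L1/L2 = H/ADGB/- → run H
t=10: L0/L1/L2 = -/ADGBH/- → run A
t=11: L0/L1/L2 = -/ADGBH/- → run A
t=12: L0/L1/L2 = -/ADGBH/- → run A
t=13: L0/L1/L2 = -/DGBH/- → run D
t=14: L0/L1/L2 = -/DGBH/- → run D
t=15: L0/L1/L2 = -/DGBH/- → run D
t=16: L0/L1/L2 = -/DGBH/- → run D
t=17: L0/L1/L2 = -/GBH/- → run G
t=18: L0/L1/L2 = -/BH/- → run B
t=19: L0/L1/L2 = -/BH/- → run B
t=20: L0/L1/L2 = -/H/- → run H
t=21: L0/L1/L2 = -/H/- → run H
t=22: L0/L1/L2 = -/H/- → run H
t=23: L0/L1/L2 = -/H/- → run H
t=24: L0/L1/L2 = -/-/H → run H
t=25: L0/L1/L2 = -/-/H → run H
t=26: (idle)
t=27: (idle)
t=28: (idle)

completion order = A, D, G, B, H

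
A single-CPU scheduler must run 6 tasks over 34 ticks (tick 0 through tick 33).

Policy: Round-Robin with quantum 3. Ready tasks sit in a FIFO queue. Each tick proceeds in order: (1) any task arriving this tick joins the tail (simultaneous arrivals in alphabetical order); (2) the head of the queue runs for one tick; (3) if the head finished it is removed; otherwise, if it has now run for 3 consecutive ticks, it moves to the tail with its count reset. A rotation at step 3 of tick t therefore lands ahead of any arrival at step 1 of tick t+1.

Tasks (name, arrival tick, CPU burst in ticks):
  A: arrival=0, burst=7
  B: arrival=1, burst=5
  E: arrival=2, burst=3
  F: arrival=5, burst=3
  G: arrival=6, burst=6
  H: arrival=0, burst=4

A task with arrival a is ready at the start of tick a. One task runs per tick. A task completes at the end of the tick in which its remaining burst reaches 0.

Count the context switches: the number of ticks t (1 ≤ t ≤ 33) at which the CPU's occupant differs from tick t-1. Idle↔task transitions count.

t=0: queue=[A,H] q_used=0 → run A
t=1: queue=[A,H,B] q_used=1 → run A
t=2: queue=[A,H,B,E] q_used=2 → run A
t=3: queue=[H,B,E,A] q_used=0 → run H
t=4: queue=[H,B,E,A] q_used=1 → run H
t=5: queue=[H,B,E,A,F] q_used=2 → run H
t=6: queue=[B,E,A,F,H,G] q_used=0 → run B
t=7: queue=[B,E,A,F,H,G] q_used=1 → run B
t=8: queue=[B,E,A,F,H,G] q_used=2 → run B
t=9: queue=[E,A,F,H,G,B] q_used=0 → run E
t=10: queue=[E,A,F,H,G,B] q_used=1 → run E
t=11: queue=[E,A,F,H,G,B] q_used=2 → run E
t=12: queue=[A,F,H,G,B] q_used=0 → run A
t=13: queue=[A,F,H,G,B] q_used=1 → run A
t=14: queue=[A,F,H,G,B] q_used=2 → run A
t=15: queue=[F,H,G,B,A] q_used=0 → run F
t=16: queue=[F,H,G,B,A] q_used=1 → run F
t=17: queue=[F,H,G,B,A] q_used=2 → run F
t=18: queue=[H,G,B,A] q_used=0 → run H
t=19: queue=[G,B,A] q_used=0 → run G
t=20: queue=[G,B,A] q_used=1 → run G
t=21: queue=[G,B,A] q_used=2 → run G
t=22: queue=[B,A,G] q_used=0 → run B
t=23: queue=[B,A,G] q_used=1 → run B
t=24: queue=[A,G] q_used=0 → run A
t=25: queue=[G] q_used=0 → run G
t=26: queue=[G] q_used=1 → run G
t=27: queue=[G] q_used=2 → run G
t=28: (idle)
t=29: (idle)
t=30: (idle)
t=31: (idle)
t=32: (idle)
t=33: (idle)

context switches = 11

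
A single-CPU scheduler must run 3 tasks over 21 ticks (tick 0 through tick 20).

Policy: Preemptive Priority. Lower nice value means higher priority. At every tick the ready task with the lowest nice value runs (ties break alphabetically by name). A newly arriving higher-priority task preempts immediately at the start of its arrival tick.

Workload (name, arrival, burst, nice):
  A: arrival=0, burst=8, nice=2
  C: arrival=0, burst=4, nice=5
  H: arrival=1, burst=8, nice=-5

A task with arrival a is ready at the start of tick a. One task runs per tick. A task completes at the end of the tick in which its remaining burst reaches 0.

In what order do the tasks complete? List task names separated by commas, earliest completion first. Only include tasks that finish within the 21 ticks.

t=0: ready={A,C} → run A
t=1: ready={A,C,H} → run H
t=2: ready={A,C,H} → run H
t=3: ready={A,C,H} → run H
t=4: ready={A,C,H} → run H
t=5: ready={A,C,H} → run H
t=6: ready={A,C,H} → run H
t=7: ready={A,C,H} → run H
t=8: ready={A,C,H} → run H
t=9: ready={A,C} → run A
t=10: ready={A,C} → run A
t=11: ready={A,C} → run A
t=12: ready={A,C} → run A
t=13: ready={A,C} → run A
t=14: ready={A,C} → run A
t=15: ready={A,C} → run A
t=16: ready={C} → run C
t=17: ready={C} → run C
t=18: ready={C} → run C
t=19: ready={C} → run C
t=20: (idle)

completion order = H, A, C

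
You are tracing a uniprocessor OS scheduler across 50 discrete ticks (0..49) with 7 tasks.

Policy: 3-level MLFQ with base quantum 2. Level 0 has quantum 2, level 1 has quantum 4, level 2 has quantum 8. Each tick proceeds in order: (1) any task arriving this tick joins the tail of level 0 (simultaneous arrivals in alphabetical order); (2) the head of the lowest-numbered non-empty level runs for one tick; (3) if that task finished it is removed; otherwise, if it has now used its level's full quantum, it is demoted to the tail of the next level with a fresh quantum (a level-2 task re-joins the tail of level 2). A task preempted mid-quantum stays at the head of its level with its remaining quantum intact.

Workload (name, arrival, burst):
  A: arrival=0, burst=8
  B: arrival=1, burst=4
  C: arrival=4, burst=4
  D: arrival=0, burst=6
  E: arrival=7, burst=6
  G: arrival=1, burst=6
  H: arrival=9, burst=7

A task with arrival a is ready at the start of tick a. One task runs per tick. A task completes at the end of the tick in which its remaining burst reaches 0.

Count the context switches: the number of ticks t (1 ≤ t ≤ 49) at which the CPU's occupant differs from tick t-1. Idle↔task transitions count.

context switches = 16

t=0: L0/L1/L2 = AD/-/- → run A
t=1: L0/L1/L2 = ADBG/-/- → run A
t=2: L0/L1/L2 = DBG/A/- → run D
t=3: L0/L1/L2 = DBG/A/- → run D
t=4: L0/L1/L2 = BGC/AD/- → run B
t=5: L0/L1/L2 = BGC/AD/- → run B
t=6: L0/L1/L2 = GC/ADB/- → run G
t=7: L0/L1/L2 = GCE/ADB/- → run G
t=8: L0/L1/L2 = CE/ADBG/- → run C
t=9: L0/L1/L2 = CEH/ADBG/- → run C
t=10: L0/L1/L2 = EH/ADBGC/- → run E
t=11: L0/L1/L2 = EH/ADBGC/- → run E
t=12: L0/L1/L2 = H/ADBGCE/- → run H
t=13: L0/L1/L2 = H/ADBGCE/- → run H
t=14: L0/L1/L2 = -/ADBGCEH/- → run A
t=15: L0/L1/L2 = -/ADBGCEH/- → run A
t=16: L0/L1/L2 = -/ADBGCEH/- → run A
t=17: L0/L1/L2 = -/ADBGCEH/- → run A
t=18: L0/L1/L2 = -/DBGCEH/A → run D
t=19: L0/L1/L2 = -/DBGCEH/A → run D
t=20: L0/L1/L2 = -/DBGCEH/A → run D
t=21: L0/L1/L2 = -/DBGCEH/A → run D
t=22: L0/L1/L2 = -/BGCEH/A → run B
t=23: L0/L1/L2 = -/BGCEH/A → run B
t=24: L0/L1/L2 = -/GCEH/A → run G
t=25: L0/L1/L2 = -/GCEH/A → run G
t=26: L0/L1/L2 = -/GCEH/A → run G
t=27: L0/L1/L2 = -/GCEH/A → run G
t=28: L0/L1/L2 = -/CEH/A → run C
t=29: L0/L1/L2 = -/CEH/A → run C
t=30: L0/L1/L2 = -/EH/A → run E
t=31: L0/L1/L2 = -/EH/A → run E
t=32: L0/L1/L2 = -/EH/A → run E
t=33: L0/L1/L2 = -/EH/A → run E
t=34: L0/L1/L2 = -/H/A → run H
t=35: L0/L1/L2 = -/H/A → run H
t=36: L0/L1/L2 = -/H/A → run H
t=37: L0/L1/L2 = -/H/A → run H
t=38: L0/L1/L2 = -/-/AH → run A
t=39: L0/L1/L2 = -/-/AH → run A
t=40: L0/L1/L2 = -/-/H → run H
t=41: (idle)
t=42: (idle)
t=43: (idle)
t=44: (idle)
t=45: (idle)
t=46: (idle)
t=47: (idle)
t=48: (idle)
t=49: (idle)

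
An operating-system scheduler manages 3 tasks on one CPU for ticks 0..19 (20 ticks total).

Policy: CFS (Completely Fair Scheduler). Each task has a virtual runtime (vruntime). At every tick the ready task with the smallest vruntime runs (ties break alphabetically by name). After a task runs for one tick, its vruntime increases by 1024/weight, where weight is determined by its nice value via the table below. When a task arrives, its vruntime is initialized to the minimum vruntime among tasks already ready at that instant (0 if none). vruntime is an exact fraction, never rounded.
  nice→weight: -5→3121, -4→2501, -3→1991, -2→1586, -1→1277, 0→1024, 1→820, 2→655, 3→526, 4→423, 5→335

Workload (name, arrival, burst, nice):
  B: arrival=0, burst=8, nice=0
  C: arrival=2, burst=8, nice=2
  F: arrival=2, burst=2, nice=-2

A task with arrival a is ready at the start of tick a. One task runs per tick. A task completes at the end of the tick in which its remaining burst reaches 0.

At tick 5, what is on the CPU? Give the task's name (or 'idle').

running at tick 5 = F

t=0: vr[B=0] → run B
t=1: vr[B=1] → run B
t=2: vr[B=2 C=2 F=2] → run B
t=3: vr[B=3 C=2 F=2] → run C
t=4: vr[B=3 C=2334/655 F=2] → run F
t=5: vr[B=3 C=2334/655 F=2098/793] → run F
t=6: vr[B=3 C=2334/655] → run B
t=7: vr[B=4 C=2334/655] → run C
t=8: vr[B=4 C=3358/655] → run B
t=9: vr[B=5 C=3358/655] → run B
t=10: vr[B=6 C=3358/655] → run C
t=11: vr[B=6 C=4382/655] → run B
t=12: vr[B=7 C=4382/655] → run C
t=13: vr[B=7 C=5406/655] → run B
t=14: vr[C=5406/655] → run C
t=15: vr[C=1286/131] → run C
t=16: vr[C=7454/655] → run C
t=17: vr[C=8478/655] → run C
t=18: (idle)
t=19: (idle)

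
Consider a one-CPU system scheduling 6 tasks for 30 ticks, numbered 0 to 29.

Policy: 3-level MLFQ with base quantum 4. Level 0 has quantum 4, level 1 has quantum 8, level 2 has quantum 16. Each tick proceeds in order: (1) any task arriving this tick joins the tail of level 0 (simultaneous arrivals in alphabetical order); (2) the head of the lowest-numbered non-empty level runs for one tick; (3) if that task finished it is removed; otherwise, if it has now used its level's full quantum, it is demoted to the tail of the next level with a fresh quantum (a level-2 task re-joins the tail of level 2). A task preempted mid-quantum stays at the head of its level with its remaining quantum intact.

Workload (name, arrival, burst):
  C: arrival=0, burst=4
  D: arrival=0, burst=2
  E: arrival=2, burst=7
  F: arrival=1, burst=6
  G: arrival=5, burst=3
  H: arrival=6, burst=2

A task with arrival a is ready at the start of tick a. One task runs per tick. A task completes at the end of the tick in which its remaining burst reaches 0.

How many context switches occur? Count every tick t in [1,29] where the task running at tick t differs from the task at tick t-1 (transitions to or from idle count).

context switches = 8

t=0: L0/L1/L2 = CD/-/- → run C
t=1: L0/L1/L2 = CDF/-/- → run C
t=2: L0/L1/L2 = CDFE/-/- → run C
t=3: L0/L1/L2 = CDFE/-/- → run C
t=4: L0/L1/L2 = DFE/-/- → run D
t=5: L0/L1/L2 = DFEG/-/- → run D
t=6: L0/L1/L2 = FEGH/-/- → run F
t=7: L0/L1/L2 = FEGH/-/- → run F
t=8: L0/L1/L2 = FEGH/-/- → run F
t=9: L0/L1/L2 = FEGH/-/- → run F
t=10: L0/L1/L2 = EGH/F/- → run E
t=11: L0/L1/L2 = EGH/F/- → run E
t=12: L0/L1/L2 = EGH/F/- → run E
t=13: L0/L1/L2 = EGH/F/- → run E
t=14: L0/L1/L2 = GH/FE/- → run G
t=15: L0/L1/L2 = GH/FE/- → run G
t=16: L0/L1/L2 = GH/FE/- → run G
t=17: L0/L1/L2 = H/FE/- → run H
t=18: L0/L1/L2 = H/FE/- → run H
t=19: L0/L1/L2 = -/FE/- → run F
t=20: L0/L1/L2 = -/FE/- → run F
t=21: L0/L1/L2 = -/E/- → run E
t=22: L0/L1/L2 = -/E/- → run E
t=23: L0/L1/L2 = -/E/- → run E
t=24: (idle)
t=25: (idle)
t=26: (idle)
t=27: (idle)
t=28: (idle)
t=29: (idle)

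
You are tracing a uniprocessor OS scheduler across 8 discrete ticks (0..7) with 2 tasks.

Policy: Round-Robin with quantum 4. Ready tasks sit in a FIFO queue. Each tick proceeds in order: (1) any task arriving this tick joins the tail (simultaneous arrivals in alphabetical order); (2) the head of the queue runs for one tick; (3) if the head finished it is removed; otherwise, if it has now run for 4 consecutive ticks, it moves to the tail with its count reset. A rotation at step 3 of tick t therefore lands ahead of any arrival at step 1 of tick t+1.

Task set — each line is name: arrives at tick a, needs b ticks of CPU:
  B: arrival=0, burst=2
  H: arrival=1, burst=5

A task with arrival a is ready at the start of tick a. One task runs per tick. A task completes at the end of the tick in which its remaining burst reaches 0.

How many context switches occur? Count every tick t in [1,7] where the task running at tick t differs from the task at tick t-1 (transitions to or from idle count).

t=0: queue=[B] q_used=0 → run B
t=1: queue=[B,H] q_used=1 → run B
t=2: queue=[H] q_used=0 → run H
t=3: queue=[H] q_used=1 → run H
t=4: queue=[H] q_used=2 → run H
t=5: queue=[H] q_used=3 → run H
t=6: queue=[H] q_used=0 → run H
t=7: (idle)

context switches = 2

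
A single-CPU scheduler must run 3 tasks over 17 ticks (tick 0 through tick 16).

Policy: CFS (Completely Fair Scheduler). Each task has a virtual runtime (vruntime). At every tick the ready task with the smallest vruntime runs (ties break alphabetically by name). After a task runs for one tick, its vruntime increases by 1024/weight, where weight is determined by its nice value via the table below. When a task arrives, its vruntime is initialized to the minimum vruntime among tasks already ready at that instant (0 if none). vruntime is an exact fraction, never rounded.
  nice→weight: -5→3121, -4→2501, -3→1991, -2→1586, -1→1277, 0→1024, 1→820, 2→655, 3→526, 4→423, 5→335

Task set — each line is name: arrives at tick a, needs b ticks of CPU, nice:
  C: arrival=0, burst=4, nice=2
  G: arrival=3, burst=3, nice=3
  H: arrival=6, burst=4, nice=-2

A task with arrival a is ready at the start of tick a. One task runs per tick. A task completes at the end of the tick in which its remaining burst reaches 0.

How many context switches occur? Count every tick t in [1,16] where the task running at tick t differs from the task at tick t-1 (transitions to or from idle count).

context switches = 3

t=0: vr[C=0] → run C
t=1: vr[C=1024/655] → run C
t=2: vr[C=2048/655] → run C
t=3: vr[C=3072/655 G=3072/655] → run C
t=4: vr[G=3072/655] → run G
t=5: vr[G=1143296/172265] → run G
t=6: vr[G=1478656/172265 H=1478656/172265] → run G
t=7: vr[H=1478656/172265] → run H
t=8: vr[H=1260773888/136606145] → run H
t=9: vr[H=1348973568/136606145] → run H
t=10: vr[H=1437173248/136606145] → run H
t=11: (idle)
t=12: (idle)
t=13: (idle)
t=14: (idle)
t=15: (idle)
t=16: (idle)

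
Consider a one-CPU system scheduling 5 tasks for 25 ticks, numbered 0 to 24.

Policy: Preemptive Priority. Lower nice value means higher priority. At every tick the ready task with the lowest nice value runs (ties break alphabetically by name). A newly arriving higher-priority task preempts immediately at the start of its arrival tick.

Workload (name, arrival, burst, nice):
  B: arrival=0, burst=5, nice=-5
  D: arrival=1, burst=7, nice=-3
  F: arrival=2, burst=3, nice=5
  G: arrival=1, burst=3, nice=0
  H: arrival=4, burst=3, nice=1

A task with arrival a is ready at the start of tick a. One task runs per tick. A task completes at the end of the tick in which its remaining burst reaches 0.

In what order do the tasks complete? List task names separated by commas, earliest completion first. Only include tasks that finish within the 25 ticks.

completion order = B, D, G, H, F

t=0: ready={B} → run B
t=1: ready={B,D,G} → run B
t=2: ready={B,D,F,G} → run B
t=3: ready={B,D,F,G} → run B
t=4: ready={B,D,F,G,H} → run B
t=5: ready={D,F,G,H} → run D
t=6: ready={D,F,G,H} → run D
t=7: ready={D,F,G,H} → run D
t=8: ready={D,F,G,H} → run D
t=9: ready={D,F,G,H} → run D
t=10: ready={D,F,G,H} → run D
t=11: ready={D,F,G,H} → run D
t=12: ready={F,G,H} → run G
t=13: ready={F,G,H} → run G
t=14: ready={F,G,H} → run G
t=15: ready={F,H} → run H
t=16: ready={F,H} → run H
t=17: ready={F,H} → run H
t=18: ready={F} → run F
t=19: ready={F} → run F
t=20: ready={F} → run F
t=21: (idle)
t=22: (idle)
t=23: (idle)
t=24: (idle)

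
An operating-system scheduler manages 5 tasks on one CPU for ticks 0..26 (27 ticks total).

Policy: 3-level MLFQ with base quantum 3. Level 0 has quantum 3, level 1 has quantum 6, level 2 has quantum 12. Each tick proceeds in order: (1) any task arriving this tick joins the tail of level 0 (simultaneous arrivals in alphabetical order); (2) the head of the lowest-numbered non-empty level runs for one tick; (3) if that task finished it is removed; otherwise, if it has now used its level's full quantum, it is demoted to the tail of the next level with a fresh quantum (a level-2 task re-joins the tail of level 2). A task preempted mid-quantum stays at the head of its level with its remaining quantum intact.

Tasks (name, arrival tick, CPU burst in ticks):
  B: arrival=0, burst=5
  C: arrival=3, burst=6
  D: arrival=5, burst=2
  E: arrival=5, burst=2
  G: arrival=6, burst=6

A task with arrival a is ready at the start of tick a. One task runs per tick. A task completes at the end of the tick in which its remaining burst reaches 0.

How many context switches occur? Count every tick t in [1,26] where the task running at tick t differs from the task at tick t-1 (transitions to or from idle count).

t=0: L0/L1/L2 = B/-/- → run B
t=1: L0/L1/L2 = B/-/- → run B
t=2: L0/L1/L2 = B/-/- → run B
t=3: L0/L1/L2 = C/B/- → run C
t=4: L0/L1/L2 = C/B/- → run C
t=5: L0/L1/L2 = CDE/B/- → run C
t=6: L0/L1/L2 = DEG/BC/- → run D
t=7: L0/L1/L2 = DEG/BC/- → run D
t=8: L0/L1/L2 = EG/BC/- → run E
t=9: L0/L1/L2 = EG/BC/- → run E
t=10: L0/L1/L2 = G/BC/- → run G
t=11: L0/L1/L2 = G/BC/- → run G
t=12: L0/L1/L2 = G/BC/- → run G
t=13: L0/L1/L2 = -/BCG/- → run B
t=14: L0/L1/L2 = -/BCG/- → run B
t=15: L0/L1/L2 = -/CG/- → run C
t=16: L0/L1/L2 = -/CG/- → run C
t=17: L0/L1/L2 = -/CG/- → run C
t=18: L0/L1/L2 = -/G/- → run G
t=19: L0/L1/L2 = -/G/- → run G
t=20: L0/L1/L2 = -/G/- → run G
t=21: (idle)
t=22: (idle)
t=23: (idle)
t=24: (idle)
t=25: (idle)
t=26: (idle)

context switches = 8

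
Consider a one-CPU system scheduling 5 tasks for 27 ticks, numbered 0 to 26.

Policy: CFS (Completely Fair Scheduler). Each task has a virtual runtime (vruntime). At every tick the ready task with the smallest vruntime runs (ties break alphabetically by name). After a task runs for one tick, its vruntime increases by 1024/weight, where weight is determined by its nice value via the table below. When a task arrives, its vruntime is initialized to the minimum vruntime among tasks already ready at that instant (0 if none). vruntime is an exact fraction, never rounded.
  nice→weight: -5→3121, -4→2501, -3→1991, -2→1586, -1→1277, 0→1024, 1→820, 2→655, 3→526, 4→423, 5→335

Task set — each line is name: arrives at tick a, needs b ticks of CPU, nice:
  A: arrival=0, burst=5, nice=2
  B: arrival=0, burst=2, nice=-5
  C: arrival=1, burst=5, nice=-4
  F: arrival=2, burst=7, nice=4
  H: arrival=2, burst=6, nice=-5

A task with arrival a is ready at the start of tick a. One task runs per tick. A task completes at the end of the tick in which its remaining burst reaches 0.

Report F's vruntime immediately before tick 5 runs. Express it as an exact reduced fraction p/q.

vruntime(F, start of tick 5) = 1024/423

t=0: vr[A=0 B=0] → run A
t=1: vr[A=1024/655 B=0 C=0] → run B
t=2: vr[A=1024/655 B=1024/3121 C=0 F=0 H=0] → run C
t=3: vr[A=1024/655 B=1024/3121 C=1024/2501 F=0 H=0] → run F
t=4: vr[A=1024/655 B=1024/3121 C=1024/2501 F=1024/423 H=0] → run H
t=5: vr[A=1024/655 B=1024/3121 C=1024/2501 F=1024/423 H=1024/3121] → run B
t=6: vr[A=1024/655 C=1024/2501 F=1024/423 H=1024/3121] → run H
t=7: vr[A=1024/655 C=1024/2501 F=1024/423 H=2048/3121] → run C
t=8: vr[A=1024/655 C=2048/2501 F=1024/423 H=2048/3121] → run H
t=9: vr[A=1024/655 C=2048/2501 F=1024/423 H=3072/3121] → run C
t=10: vr[A=1024/655 C=3072/2501 F=1024/423 H=3072/3121] → run H
t=11: vr[A=1024/655 C=3072/2501 F=1024/423 H=4096/3121] → run C
t=12: vr[A=1024/655 C=4096/2501 F=1024/423 H=4096/3121] → run H
t=13: vr[A=1024/655 C=4096/2501 F=1024/423 H=5120/3121] → run A
t=14: vr[A=2048/655 C=4096/2501 F=1024/423 H=5120/3121] → run C
t=15: vr[A=2048/655 F=1024/423 H=5120/3121] → run H
t=16: vr[A=2048/655 F=1024/423] → run F
t=17: vr[A=2048/655 F=2048/423] → run A
t=18: vr[A=3072/655 F=2048/423] → run A
t=19: vr[A=4096/655 F=2048/423] → run F
t=20: vr[A=4096/655 F=1024/141] → run A
t=21: vr[F=1024/141] → run F
t=22: vr[F=4096/423] → run F
t=23: vr[F=5120/423] → run F
t=24: vr[F=2048/141] → run F
t=25: (idle)
t=26: (idle)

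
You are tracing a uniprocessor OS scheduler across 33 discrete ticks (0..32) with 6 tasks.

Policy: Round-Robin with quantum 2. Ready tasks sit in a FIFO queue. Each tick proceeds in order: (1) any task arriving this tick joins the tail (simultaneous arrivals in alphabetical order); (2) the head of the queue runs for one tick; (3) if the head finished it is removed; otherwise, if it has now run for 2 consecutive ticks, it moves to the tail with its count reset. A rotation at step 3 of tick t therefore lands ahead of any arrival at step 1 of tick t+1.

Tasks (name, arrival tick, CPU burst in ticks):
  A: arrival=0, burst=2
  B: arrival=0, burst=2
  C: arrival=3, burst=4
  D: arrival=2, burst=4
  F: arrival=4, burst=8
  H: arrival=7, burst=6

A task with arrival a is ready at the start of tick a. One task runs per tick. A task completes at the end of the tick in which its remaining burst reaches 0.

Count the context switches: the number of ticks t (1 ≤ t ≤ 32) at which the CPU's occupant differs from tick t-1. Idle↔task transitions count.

t=0: queue=[A,B] q_used=0 → run A
t=1: queue=[A,B] q_used=1 → run A
t=2: queue=[B,D] q_used=0 → run B
t=3: queue=[B,D,C] q_used=1 → run B
t=4: queue=[D,C,F] q_used=0 → run D
t=5: queue=[D,C,F] q_used=1 → run D
t=6: queue=[C,F,D] q_used=0 → run C
t=7: queue=[C,F,D,H] q_used=1 → run C
t=8: queue=[F,D,H,C] q_used=0 → run F
t=9: queue=[F,D,H,C] q_used=1 → run F
t=10: queue=[D,H,C,F] q_used=0 → run D
t=11: queue=[D,H,C,F] q_used=1 → run D
t=12: queue=[H,C,F] q_used=0 → run H
t=13: queue=[H,C,F] q_used=1 → run H
t=14: queue=[C,F,H] q_used=0 → run C
t=15: queue=[C,F,H] q_used=1 → run C
t=16: queue=[F,H] q_used=0 → run F
t=17: queue=[F,H] q_used=1 → run F
t=18: queue=[H,F] q_used=0 → run H
t=19: queue=[H,F] q_used=1 → run H
t=20: queue=[F,H] q_used=0 → run F
t=21: queue=[F,H] q_used=1 → run F
t=22: queue=[H,F] q_used=0 → run H
t=23: queue=[H,F] q_used=1 → run H
t=24: queue=[F] q_used=0 → run F
t=25: queue=[F] q_used=1 → run F
t=26: (idle)
t=27: (idle)
t=28: (idle)
t=29: (idle)
t=30: (idle)
t=31: (idle)
t=32: (idle)

context switches = 13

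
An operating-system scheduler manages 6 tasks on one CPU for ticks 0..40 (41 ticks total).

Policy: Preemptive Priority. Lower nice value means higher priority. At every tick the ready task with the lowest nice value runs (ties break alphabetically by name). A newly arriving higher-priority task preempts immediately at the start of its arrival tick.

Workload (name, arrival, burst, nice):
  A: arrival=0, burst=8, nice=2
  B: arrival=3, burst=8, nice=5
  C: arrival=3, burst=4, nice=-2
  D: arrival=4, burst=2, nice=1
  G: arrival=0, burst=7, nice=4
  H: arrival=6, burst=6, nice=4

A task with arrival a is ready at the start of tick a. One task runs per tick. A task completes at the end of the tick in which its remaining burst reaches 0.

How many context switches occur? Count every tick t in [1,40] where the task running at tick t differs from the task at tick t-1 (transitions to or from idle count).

t=0: ready={A,G} → run A
t=1: ready={A,G} → run A
t=2: ready={A,G} → run A
t=3: ready={A,B,C,G} → run C
t=4: ready={A,B,C,D,G} → run C
t=5: ready={A,B,C,D,G} → run C
t=6: ready={A,B,C,D,G,H} → run C
t=7: ready={A,B,D,G,H} → run D
t=8: ready={A,B,D,G,H} → run D
t=9: ready={A,B,G,H} → run A
t=10: ready={A,B,G,H} → run A
t=11: ready={A,B,G,H} → run A
t=12: ready={A,B,G,H} → run A
t=13: ready={A,B,G,H} → run A
t=14: ready={B,G,H} → run G
t=15: ready={B,G,H} → run G
t=16: ready={B,G,H} → run G
t=17: ready={B,G,H} → run G
t=18: ready={B,G,H} → run G
t=19: ready={B,G,H} → run G
t=20: ready={B,G,H} → run G
t=21: ready={B,H} → run H
t=22: ready={B,H} → run H
t=23: ready={B,H} → run H
t=24: ready={B,H} → run H
t=25: ready={B,H} → run H
t=26: ready={B,H} → run H
t=27: ready={B} → run B
t=28: ready={B} → run B
t=29: ready={B} → run B
t=30: ready={B} → run B
t=31: ready={B} → run B
t=32: ready={B} → run B
t=33: ready={B} → run B
t=34: ready={B} → run B
t=35: (idle)
t=36: (idle)
t=37: (idle)
t=38: (idle)
t=39: (idle)
t=40: (idle)

context switches = 7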